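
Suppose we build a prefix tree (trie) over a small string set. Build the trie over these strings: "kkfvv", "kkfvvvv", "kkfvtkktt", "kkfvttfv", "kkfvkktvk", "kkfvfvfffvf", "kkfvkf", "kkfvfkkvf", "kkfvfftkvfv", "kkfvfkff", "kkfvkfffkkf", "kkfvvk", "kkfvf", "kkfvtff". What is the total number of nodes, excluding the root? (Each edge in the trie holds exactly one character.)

Insert word by word; a character creates a node only if that edge doesn't already exist:
  "kkfvv" → 5 new (k, k, f, v, v)
  "kkfvvvv" → prefix "kkfvv" already present; 2 new (v, v)
  "kkfvtkktt" → prefix "kkfv" already present; 5 new (t, k, k, t, t)
  "kkfvttfv" → prefix "kkfvt" already present; 3 new (t, f, v)
  "kkfvkktvk" → prefix "kkfv" already present; 5 new (k, k, t, v, k)
  "kkfvfvfffvf" → prefix "kkfv" already present; 7 new (f, v, f, f, f, v, f)
  "kkfvkf" → prefix "kkfvk" already present; 1 new (f)
  "kkfvfkkvf" → prefix "kkfvf" already present; 4 new (k, k, v, f)
  "kkfvfftkvfv" → prefix "kkfvf" already present; 6 new (f, t, k, v, f, v)
  "kkfvfkff" → prefix "kkfvfk" already present; 2 new (f, f)
  "kkfvkfffkkf" → prefix "kkfvkf" already present; 5 new (f, f, k, k, f)
  "kkfvvk" → prefix "kkfvv" already present; 1 new (k)
  "kkfvf" → prefix "kkfvf" already present; 0 new (none)
  "kkfvtff" → prefix "kkfvt" already present; 2 new (f, f)
Total nodes = 5 + 2 + 5 + 3 + 5 + 7 + 1 + 4 + 6 + 2 + 5 + 1 + 0 + 2 = 48

48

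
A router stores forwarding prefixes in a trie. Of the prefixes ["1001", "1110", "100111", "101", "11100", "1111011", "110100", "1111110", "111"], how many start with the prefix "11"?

6

Walk to "11"; the words in its subtree are exactly those with that prefix.
Words under "11": 110100, 111, 1110, 11100, 1111011, 1111110
Count: 6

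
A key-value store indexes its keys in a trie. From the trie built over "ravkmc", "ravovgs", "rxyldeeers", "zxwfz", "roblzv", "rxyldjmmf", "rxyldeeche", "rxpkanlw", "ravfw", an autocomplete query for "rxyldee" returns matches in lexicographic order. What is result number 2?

DFS of the "rxyldee" subtree visits, in order: "rxyldeeche", "rxyldeeers"
The 2nd is rxyldeeers.

rxyldeeers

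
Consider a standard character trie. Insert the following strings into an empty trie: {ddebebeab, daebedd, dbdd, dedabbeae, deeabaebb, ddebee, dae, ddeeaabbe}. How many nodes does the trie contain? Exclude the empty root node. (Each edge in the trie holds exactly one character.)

Trace insertions, counting only characters that open a new branch:
  "ddebebeab" → 9 new (d, d, e, b, e, b, e, a, b)
  "daebedd" → prefix "d" already present; 6 new (a, e, b, e, d, d)
  "dbdd" → prefix "d" already present; 3 new (b, d, d)
  "dedabbeae" → prefix "d" already present; 8 new (e, d, a, b, b, e, a, e)
  "deeabaebb" → prefix "de" already present; 7 new (e, a, b, a, e, b, b)
  "ddebee" → prefix "ddebe" already present; 1 new (e)
  "dae" → prefix "dae" already present; 0 new (none)
  "ddeeaabbe" → prefix "dde" already present; 6 new (e, a, a, b, b, e)
Total nodes = 9 + 6 + 3 + 8 + 7 + 1 + 0 + 6 = 40

40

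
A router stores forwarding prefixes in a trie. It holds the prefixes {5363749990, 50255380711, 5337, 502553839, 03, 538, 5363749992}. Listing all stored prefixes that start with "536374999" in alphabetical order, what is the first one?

5363749990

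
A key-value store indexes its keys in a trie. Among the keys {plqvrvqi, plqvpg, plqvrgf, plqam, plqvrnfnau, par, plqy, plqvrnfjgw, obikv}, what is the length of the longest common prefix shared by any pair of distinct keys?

The deepest shared node is where two words last agree before diverging.
"plqvrnfjgw" and "plqvrnfnau" agree on "plqvrnf" (7 characters) before diverging; nothing deeper is shared.
Longest shared-prefix length: 7

7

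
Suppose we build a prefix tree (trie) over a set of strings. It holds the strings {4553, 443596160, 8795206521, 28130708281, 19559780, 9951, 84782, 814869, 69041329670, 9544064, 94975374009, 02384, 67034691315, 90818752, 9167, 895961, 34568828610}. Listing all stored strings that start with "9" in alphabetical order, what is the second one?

9167

Words with prefix "9", in lexicographic order: "90818752", "9167", "94975374009", "9544064", "9951"
Position 2: 9167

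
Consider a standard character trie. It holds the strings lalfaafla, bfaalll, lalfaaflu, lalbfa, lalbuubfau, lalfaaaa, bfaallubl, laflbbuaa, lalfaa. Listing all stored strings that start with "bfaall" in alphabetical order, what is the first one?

bfaalll

Words with prefix "bfaall", in lexicographic order: "bfaalll", "bfaallubl"
The 1st is bfaalll.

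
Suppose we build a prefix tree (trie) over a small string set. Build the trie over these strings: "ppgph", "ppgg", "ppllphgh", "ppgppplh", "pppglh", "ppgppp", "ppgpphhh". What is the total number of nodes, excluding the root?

For each word, the new-node count is its length minus the longest prefix already in the trie:
  "ppgph" → 5 new (p, p, g, p, h)
  "ppgg" → prefix "ppg" already present; 1 new (g)
  "ppllphgh" → prefix "pp" already present; 6 new (l, l, p, h, g, h)
  "ppgppplh" → prefix "ppgp" already present; 4 new (p, p, l, h)
  "pppglh" → prefix "pp" already present; 4 new (p, g, l, h)
  "ppgppp" → prefix "ppgppp" already present; 0 new (none)
  "ppgpphhh" → prefix "ppgpp" already present; 3 new (h, h, h)
Total nodes = 5 + 1 + 6 + 4 + 4 + 0 + 3 = 23

23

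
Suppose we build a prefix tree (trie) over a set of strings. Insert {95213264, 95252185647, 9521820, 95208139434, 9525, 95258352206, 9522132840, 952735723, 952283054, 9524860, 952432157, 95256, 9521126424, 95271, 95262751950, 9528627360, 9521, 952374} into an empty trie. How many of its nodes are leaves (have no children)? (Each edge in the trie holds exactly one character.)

16

A leaf is a node with no children — equivalently, the end of a word that is not a proper prefix of any other stored word.
Those words: "95208139434", "9521126424", "95213264", "9521820", "9522132840", "952283054", "952374", "952432157", "9524860", "95252185647", "95256", "95258352206", "95262751950", "95271", "952735723", "9528627360"
Leaf count: 16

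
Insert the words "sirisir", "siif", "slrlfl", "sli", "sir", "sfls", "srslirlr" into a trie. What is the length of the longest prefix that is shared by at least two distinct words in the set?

Equivalently: take the maximum, over all pairs, of their longest common prefix length.
"sir" and "sirisir" agree on "sir" (3 characters) before diverging; nothing deeper is shared.
Longest shared-prefix length: 3

3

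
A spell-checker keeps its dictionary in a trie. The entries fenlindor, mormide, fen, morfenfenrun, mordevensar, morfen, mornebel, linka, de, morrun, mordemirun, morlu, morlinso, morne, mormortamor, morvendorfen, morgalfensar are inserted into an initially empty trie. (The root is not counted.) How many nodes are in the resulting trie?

For each word, the new-node count is its length minus the longest prefix already in the trie:
  "fenlindor" → 9 new (f, e, n, l, i, n, d, o, r)
  "mormide" → 7 new (m, o, r, m, i, d, e)
  "fen" → prefix "fen" already present; 0 new (none)
  "morfenfenrun" → prefix "mor" already present; 9 new (f, e, n, f, e, n, r, u, n)
  "mordevensar" → prefix "mor" already present; 8 new (d, e, v, e, n, s, a, r)
  "morfen" → prefix "morfen" already present; 0 new (none)
  "mornebel" → prefix "mor" already present; 5 new (n, e, b, e, l)
  "linka" → 5 new (l, i, n, k, a)
  "de" → 2 new (d, e)
  "morrun" → prefix "mor" already present; 3 new (r, u, n)
  "mordemirun" → prefix "morde" already present; 5 new (m, i, r, u, n)
  "morlu" → prefix "mor" already present; 2 new (l, u)
  "morlinso" → prefix "morl" already present; 4 new (i, n, s, o)
  "morne" → prefix "morne" already present; 0 new (none)
  "mormortamor" → prefix "morm" already present; 7 new (o, r, t, a, m, o, r)
  "morvendorfen" → prefix "mor" already present; 9 new (v, e, n, d, o, r, f, e, n)
  "morgalfensar" → prefix "mor" already present; 9 new (g, a, l, f, e, n, s, a, r)
Total nodes = 9 + 7 + 0 + 9 + 8 + 0 + 5 + 5 + 2 + 3 + 5 + 2 + 4 + 0 + 7 + 9 + 9 = 84

84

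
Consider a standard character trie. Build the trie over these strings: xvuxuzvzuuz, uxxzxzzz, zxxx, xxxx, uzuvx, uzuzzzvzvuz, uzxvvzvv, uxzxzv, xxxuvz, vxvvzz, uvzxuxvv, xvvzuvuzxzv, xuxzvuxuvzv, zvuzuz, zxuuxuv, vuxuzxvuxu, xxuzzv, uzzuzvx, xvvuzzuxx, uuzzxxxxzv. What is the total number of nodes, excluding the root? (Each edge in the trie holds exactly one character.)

For each word, the new-node count is its length minus the longest prefix already in the trie:
  "xvuxuzvzuuz" → 11 new (x, v, u, x, u, z, v, z, u, u, z)
  "uxxzxzzz" → 8 new (u, x, x, z, x, z, z, z)
  "zxxx" → 4 new (z, x, x, x)
  "xxxx" → prefix "x" already present; 3 new (x, x, x)
  "uzuvx" → prefix "u" already present; 4 new (z, u, v, x)
  "uzuzzzvzvuz" → prefix "uzu" already present; 8 new (z, z, z, v, z, v, u, z)
  "uzxvvzvv" → prefix "uz" already present; 6 new (x, v, v, z, v, v)
  "uxzxzv" → prefix "ux" already present; 4 new (z, x, z, v)
  "xxxuvz" → prefix "xxx" already present; 3 new (u, v, z)
  "vxvvzz" → 6 new (v, x, v, v, z, z)
  "uvzxuxvv" → prefix "u" already present; 7 new (v, z, x, u, x, v, v)
  "xvvzuvuzxzv" → prefix "xv" already present; 9 new (v, z, u, v, u, z, x, z, v)
  "xuxzvuxuvzv" → prefix "x" already present; 10 new (u, x, z, v, u, x, u, v, z, v)
  "zvuzuz" → prefix "z" already present; 5 new (v, u, z, u, z)
  "zxuuxuv" → prefix "zx" already present; 5 new (u, u, x, u, v)
  "vuxuzxvuxu" → prefix "v" already present; 9 new (u, x, u, z, x, v, u, x, u)
  "xxuzzv" → prefix "xx" already present; 4 new (u, z, z, v)
  "uzzuzvx" → prefix "uz" already present; 5 new (z, u, z, v, x)
  "xvvuzzuxx" → prefix "xvv" already present; 6 new (u, z, z, u, x, x)
  "uuzzxxxxzv" → prefix "u" already present; 9 new (u, z, z, x, x, x, x, z, v)
Total nodes = 11 + 8 + 4 + 3 + 4 + 8 + 6 + 4 + 3 + 6 + 7 + 9 + 10 + 5 + 5 + 9 + 4 + 5 + 6 + 9 = 126

126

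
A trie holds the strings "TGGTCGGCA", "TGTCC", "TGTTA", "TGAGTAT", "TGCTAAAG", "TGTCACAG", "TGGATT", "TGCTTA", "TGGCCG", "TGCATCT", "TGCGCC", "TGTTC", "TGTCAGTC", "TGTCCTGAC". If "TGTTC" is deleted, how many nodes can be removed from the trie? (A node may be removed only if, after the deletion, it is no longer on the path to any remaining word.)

After clearing the end-marker at "TGTTC", prune upward until reaching a node still needed by another word.
The suffix "C" (1 node) is used only by "TGTTC"; the node for "TGTT" still has the child "A", so pruning stops there.
Nodes removed: 1

1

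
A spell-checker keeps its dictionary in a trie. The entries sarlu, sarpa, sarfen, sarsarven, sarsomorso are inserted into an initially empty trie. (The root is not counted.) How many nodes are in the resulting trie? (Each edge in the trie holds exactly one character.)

22

Insert word by word; a character creates a node only if that edge doesn't already exist:
  "sarlu" → 5 new (s, a, r, l, u)
  "sarpa" → prefix "sar" already present; 2 new (p, a)
  "sarfen" → prefix "sar" already present; 3 new (f, e, n)
  "sarsarven" → prefix "sar" already present; 6 new (s, a, r, v, e, n)
  "sarsomorso" → prefix "sars" already present; 6 new (o, m, o, r, s, o)
Total nodes = 5 + 2 + 3 + 6 + 6 = 22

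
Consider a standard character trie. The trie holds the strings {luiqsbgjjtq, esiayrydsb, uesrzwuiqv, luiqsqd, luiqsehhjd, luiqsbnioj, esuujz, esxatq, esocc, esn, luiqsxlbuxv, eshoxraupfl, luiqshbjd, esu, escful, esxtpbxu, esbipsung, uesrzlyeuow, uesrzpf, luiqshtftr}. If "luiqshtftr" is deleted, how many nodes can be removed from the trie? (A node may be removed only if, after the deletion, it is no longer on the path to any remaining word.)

A node on "luiqshtftr"'s path can go only if nothing else ends at it or branches off below it.
The suffix "tftr" (4 nodes) is used only by "luiqshtftr"; the node for "luiqsh" still has the child "b", so pruning stops there.
Nodes removed: 4

4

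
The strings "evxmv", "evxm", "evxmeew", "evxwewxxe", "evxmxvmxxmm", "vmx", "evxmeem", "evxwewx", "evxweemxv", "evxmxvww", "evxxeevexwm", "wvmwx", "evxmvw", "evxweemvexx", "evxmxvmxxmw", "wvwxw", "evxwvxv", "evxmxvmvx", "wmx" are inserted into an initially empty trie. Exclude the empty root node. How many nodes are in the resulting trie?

Insert word by word; a character creates a node only if that edge doesn't already exist:
  "evxmv" → 5 new (e, v, x, m, v)
  "evxm" → prefix "evxm" already present; 0 new (none)
  "evxmeew" → prefix "evxm" already present; 3 new (e, e, w)
  "evxwewxxe" → prefix "evx" already present; 6 new (w, e, w, x, x, e)
  "evxmxvmxxmm" → prefix "evxm" already present; 7 new (x, v, m, x, x, m, m)
  "vmx" → 3 new (v, m, x)
  "evxmeem" → prefix "evxmee" already present; 1 new (m)
  "evxwewx" → prefix "evxwewx" already present; 0 new (none)
  "evxweemxv" → prefix "evxwe" already present; 4 new (e, m, x, v)
  "evxmxvww" → prefix "evxmxv" already present; 2 new (w, w)
  "evxxeevexwm" → prefix "evx" already present; 8 new (x, e, e, v, e, x, w, m)
  "wvmwx" → 5 new (w, v, m, w, x)
  "evxmvw" → prefix "evxmv" already present; 1 new (w)
  "evxweemvexx" → prefix "evxweem" already present; 4 new (v, e, x, x)
  "evxmxvmxxmw" → prefix "evxmxvmxxm" already present; 1 new (w)
  "wvwxw" → prefix "wv" already present; 3 new (w, x, w)
  "evxwvxv" → prefix "evxw" already present; 3 new (v, x, v)
  "evxmxvmvx" → prefix "evxmxvm" already present; 2 new (v, x)
  "wmx" → prefix "w" already present; 2 new (m, x)
Total nodes = 5 + 0 + 3 + 6 + 7 + 3 + 1 + 0 + 4 + 2 + 8 + 5 + 1 + 4 + 1 + 3 + 3 + 2 + 2 = 60

60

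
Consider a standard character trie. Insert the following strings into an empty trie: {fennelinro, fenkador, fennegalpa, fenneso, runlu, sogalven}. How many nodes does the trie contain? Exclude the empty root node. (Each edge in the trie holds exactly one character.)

35

Count nodes per top-level branch (shared prefixes stored once):
  'f'-branch (fenkador, fennegalpa, fennelinro, fenneso): 22 nodes
  'r'-branch (runlu): 5 nodes
  's'-branch (sogalven): 8 nodes
Sum: 35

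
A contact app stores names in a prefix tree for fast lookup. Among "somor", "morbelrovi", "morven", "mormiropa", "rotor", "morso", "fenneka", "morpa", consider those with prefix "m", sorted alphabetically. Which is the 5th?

morven

Filter for "m…" and sort: "morbelrovi", "mormiropa", "morpa", "morso", "morven"
The 5th is morven.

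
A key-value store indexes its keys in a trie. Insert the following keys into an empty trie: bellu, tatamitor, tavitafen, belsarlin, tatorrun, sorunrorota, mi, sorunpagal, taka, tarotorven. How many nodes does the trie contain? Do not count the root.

60

Trace insertions, counting only characters that open a new branch:
  "bellu" → 5 new (b, e, l, l, u)
  "tatamitor" → 9 new (t, a, t, a, m, i, t, o, r)
  "tavitafen" → prefix "ta" already present; 7 new (v, i, t, a, f, e, n)
  "belsarlin" → prefix "bel" already present; 6 new (s, a, r, l, i, n)
  "tatorrun" → prefix "tat" already present; 5 new (o, r, r, u, n)
  "sorunrorota" → 11 new (s, o, r, u, n, r, o, r, o, t, a)
  "mi" → 2 new (m, i)
  "sorunpagal" → prefix "sorun" already present; 5 new (p, a, g, a, l)
  "taka" → prefix "ta" already present; 2 new (k, a)
  "tarotorven" → prefix "ta" already present; 8 new (r, o, t, o, r, v, e, n)
Total nodes = 5 + 9 + 7 + 6 + 5 + 11 + 2 + 5 + 2 + 8 = 60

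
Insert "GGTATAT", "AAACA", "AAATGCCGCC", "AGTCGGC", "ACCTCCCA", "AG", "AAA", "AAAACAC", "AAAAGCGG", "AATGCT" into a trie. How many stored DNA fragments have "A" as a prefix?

9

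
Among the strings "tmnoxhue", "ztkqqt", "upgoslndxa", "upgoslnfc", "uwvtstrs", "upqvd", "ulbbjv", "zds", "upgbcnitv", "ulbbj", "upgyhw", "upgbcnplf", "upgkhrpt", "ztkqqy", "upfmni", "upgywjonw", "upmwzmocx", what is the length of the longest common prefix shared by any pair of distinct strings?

7

The deepest shared node is where two words last agree before diverging.
e.g. "upgoslndxa" and "upgoslnfc" share the prefix "upgosln" of length 7; no pair shares a longer one.
Longest shared-prefix length: 7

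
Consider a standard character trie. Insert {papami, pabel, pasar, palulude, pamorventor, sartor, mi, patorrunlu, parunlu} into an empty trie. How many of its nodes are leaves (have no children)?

9

A leaf is a node with no children — equivalently, the end of a word that is not a proper prefix of any other stored word.
Those words: "mi", "pabel", "palulude", "pamorventor", "papami", "parunlu", "pasar", "patorrunlu", "sartor"
Leaf count: 9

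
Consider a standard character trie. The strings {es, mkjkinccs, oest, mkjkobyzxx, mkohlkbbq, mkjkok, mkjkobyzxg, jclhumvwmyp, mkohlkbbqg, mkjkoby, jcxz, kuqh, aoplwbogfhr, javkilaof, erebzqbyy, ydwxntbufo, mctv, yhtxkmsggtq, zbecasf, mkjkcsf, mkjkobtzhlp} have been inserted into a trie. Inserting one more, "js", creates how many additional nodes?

"j" is already a path in the trie; the remaining "s" must be added.
So 2 − 1 = 1 new nodes.

1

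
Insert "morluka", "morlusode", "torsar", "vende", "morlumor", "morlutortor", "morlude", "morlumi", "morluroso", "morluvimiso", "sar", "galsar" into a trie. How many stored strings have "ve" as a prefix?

Filter for entries beginning with "ve":
Words under "ve": vende
Count: 1

1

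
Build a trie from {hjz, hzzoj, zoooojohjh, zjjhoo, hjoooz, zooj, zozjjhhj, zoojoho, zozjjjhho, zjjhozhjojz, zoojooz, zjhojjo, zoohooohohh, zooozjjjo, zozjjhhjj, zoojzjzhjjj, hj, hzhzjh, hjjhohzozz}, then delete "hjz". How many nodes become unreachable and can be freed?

1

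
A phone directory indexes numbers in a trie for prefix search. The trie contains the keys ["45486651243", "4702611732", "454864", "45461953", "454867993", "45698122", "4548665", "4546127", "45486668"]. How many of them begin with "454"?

7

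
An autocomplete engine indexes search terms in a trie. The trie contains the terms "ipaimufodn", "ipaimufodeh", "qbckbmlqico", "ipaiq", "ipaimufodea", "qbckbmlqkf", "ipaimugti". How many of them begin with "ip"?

5

Walk to "ip"; the words in its subtree are exactly those with that prefix.
Words under "ip": ipaimufodea, ipaimufodeh, ipaimufodn, ipaimugti, ipaiq
Count: 5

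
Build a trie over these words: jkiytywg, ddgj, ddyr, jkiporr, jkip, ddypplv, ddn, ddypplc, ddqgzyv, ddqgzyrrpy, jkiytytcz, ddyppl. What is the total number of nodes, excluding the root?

Insert word by word; a character creates a node only if that edge doesn't already exist:
  "jkiytywg" → 8 new (j, k, i, y, t, y, w, g)
  "ddgj" → 4 new (d, d, g, j)
  "ddyr" → prefix "dd" already present; 2 new (y, r)
  "jkiporr" → prefix "jki" already present; 4 new (p, o, r, r)
  "jkip" → prefix "jkip" already present; 0 new (none)
  "ddypplv" → prefix "ddy" already present; 4 new (p, p, l, v)
  "ddn" → prefix "dd" already present; 1 new (n)
  "ddypplc" → prefix "ddyppl" already present; 1 new (c)
  "ddqgzyv" → prefix "dd" already present; 5 new (q, g, z, y, v)
  "ddqgzyrrpy" → prefix "ddqgzy" already present; 4 new (r, r, p, y)
  "jkiytytcz" → prefix "jkiyty" already present; 3 new (t, c, z)
  "ddyppl" → prefix "ddyppl" already present; 0 new (none)
Total nodes = 8 + 4 + 2 + 4 + 0 + 4 + 1 + 1 + 5 + 4 + 3 + 0 = 36

36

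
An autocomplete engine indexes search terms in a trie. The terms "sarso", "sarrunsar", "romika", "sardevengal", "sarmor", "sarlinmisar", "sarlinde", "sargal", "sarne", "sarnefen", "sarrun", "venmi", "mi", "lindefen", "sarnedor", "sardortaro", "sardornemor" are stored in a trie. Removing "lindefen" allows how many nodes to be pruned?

8

A node on "lindefen"'s path can go only if nothing else ends at it or branches off below it.
No other word shares any prefix with "lindefen", so all 8 of its nodes go.
Nodes removed: 8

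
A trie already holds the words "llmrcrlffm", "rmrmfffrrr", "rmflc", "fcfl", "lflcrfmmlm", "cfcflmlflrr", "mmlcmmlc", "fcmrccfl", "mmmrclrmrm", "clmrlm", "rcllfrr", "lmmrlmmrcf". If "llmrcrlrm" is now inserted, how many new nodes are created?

Walking "llmrcrlrm" from the root, the first 7 characters ("llmrcrl") follow existing edges; "r" is the first miss.
So 9 − 7 = 2 new nodes.

2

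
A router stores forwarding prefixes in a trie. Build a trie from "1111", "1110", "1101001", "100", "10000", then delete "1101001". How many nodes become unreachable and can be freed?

After clearing the end-marker at "1101001", prune upward until reaching a node still needed by another word.
The suffix "01001" (5 nodes) is used only by "1101001"; the node for "11" still has the child "1", so pruning stops there.
Nodes removed: 5

5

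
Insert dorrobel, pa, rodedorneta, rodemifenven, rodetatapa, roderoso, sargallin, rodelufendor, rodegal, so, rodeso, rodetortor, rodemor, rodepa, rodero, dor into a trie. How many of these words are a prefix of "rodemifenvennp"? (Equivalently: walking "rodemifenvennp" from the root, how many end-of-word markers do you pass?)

1

Check each prefix of "rodemifenvennp" against the stored set — each match is an end-marker on the path.
Prefixes of the query that are stored words: "rodemifenven"
Count: 1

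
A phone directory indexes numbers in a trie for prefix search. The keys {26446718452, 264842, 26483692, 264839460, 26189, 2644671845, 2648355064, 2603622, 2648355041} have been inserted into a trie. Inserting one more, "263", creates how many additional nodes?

The longest prefix of "263" already in the trie is "26" (length 2).
So 3 − 2 = 1 new nodes.

1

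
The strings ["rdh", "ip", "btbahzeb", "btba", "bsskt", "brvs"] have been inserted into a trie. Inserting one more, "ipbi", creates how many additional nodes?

2

Walking "ipbi" from the root, the first 2 characters ("ip") follow existing edges; "b" is the first miss.
Each of the 2 remaining characters creates one node.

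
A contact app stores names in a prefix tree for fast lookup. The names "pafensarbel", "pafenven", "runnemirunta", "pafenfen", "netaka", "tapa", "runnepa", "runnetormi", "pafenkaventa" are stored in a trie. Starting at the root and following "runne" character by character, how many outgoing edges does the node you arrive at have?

3

Walk "runne" from the root, arriving at one node.
Characters that immediately follow "runne" among the stored strings: {m, p, t}.
That node has 3 child edges.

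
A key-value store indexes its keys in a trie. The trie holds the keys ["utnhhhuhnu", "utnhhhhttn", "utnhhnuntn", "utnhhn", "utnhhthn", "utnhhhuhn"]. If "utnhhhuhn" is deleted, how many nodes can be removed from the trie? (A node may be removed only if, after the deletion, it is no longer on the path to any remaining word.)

Walk "utnhhhuhn" from the leaf back toward the root, removing each node that no remaining word uses.
Every node on "utnhhhuhn" is still needed (e.g. by "utnhhhuhnu"), so nothing is freed.
Nodes removed: 0

0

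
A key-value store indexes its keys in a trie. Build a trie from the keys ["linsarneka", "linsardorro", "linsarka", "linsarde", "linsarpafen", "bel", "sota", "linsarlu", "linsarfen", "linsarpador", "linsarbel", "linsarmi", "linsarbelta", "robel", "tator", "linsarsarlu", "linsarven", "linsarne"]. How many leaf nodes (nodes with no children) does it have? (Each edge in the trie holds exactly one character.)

16

Leaves are exactly the stored words that no other stored word extends.
Those words: "bel", "linsarbelta", "linsarde", "linsardorro", "linsarfen", "linsarka", "linsarlu", "linsarmi", "linsarneka", "linsarpador", "linsarpafen", "linsarsarlu", "linsarven", "robel", "sota", "tator"
Leaf count: 16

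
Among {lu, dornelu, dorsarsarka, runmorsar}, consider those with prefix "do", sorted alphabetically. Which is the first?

Words with prefix "do", in lexicographic order: "dornelu", "dorsarsarka"
The 1st is dornelu.

dornelu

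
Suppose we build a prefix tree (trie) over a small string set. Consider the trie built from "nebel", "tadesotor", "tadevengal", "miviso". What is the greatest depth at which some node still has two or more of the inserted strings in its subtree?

Look for the deepest trie node that still has at least two words in its subtree.
"tadesotor" and "tadevengal" agree on "tade" (4 characters) before diverging; nothing deeper is shared.
Longest shared-prefix length: 4

4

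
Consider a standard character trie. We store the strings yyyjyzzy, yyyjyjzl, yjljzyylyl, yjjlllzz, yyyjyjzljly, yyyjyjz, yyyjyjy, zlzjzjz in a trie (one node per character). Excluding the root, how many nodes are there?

37

Count nodes per top-level branch (shared prefixes stored once):
  'y'-branch (yjjlllzz, yjljzyylyl, yyyjyjy, yyyjyjz, yyyjyjzl, yyyjyjzljly, yyyjyzzy): 30 nodes
  'z'-branch (zlzjzjz): 7 nodes
Sum: 37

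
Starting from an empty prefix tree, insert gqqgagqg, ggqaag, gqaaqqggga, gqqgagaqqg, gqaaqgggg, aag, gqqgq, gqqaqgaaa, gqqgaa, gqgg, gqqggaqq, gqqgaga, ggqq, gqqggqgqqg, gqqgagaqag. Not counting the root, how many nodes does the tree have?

54

Count nodes per top-level branch (shared prefixes stored once):
  'a'-branch (aag): 3 nodes
  'g'-branch (ggqaag, ggqq, gqaaqgggg, gqaaqqggga, gqgg, gqqaqgaaa, gqqgaa, gqqgaga, gqqgagaqag, gqqgagaqqg, gqqgagqg, gqqggaqq, gqqggqgqqg, gqqgq): 51 nodes
Sum: 54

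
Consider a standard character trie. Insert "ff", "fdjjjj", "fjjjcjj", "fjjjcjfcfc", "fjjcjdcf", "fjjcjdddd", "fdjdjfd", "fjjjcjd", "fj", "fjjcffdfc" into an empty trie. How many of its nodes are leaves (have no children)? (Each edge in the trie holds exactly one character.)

A leaf is a node with no children — equivalently, the end of a word that is not a proper prefix of any other stored word.
Those words: "fdjdjfd", "fdjjjj", "ff", "fjjcffdfc", "fjjcjdcf", "fjjcjdddd", "fjjjcjd", "fjjjcjfcfc", "fjjjcjj"
Leaf count: 9

9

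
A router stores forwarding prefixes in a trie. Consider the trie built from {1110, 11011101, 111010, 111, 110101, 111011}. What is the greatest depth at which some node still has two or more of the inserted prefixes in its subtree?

5

Look for the deepest trie node that still has at least two words in its subtree.
e.g. "111010" and "111011" share the prefix "11101" of length 5; no pair shares a longer one.
Longest shared-prefix length: 5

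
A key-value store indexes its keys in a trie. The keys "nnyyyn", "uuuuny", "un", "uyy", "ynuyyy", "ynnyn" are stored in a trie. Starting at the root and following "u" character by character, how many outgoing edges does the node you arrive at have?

Walk "u" from the root, arriving at one node.
Distinct next characters after "u": n, u, y.
That node has 3 child edges.

3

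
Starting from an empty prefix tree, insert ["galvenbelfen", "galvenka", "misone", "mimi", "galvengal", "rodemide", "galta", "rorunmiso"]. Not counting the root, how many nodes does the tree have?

42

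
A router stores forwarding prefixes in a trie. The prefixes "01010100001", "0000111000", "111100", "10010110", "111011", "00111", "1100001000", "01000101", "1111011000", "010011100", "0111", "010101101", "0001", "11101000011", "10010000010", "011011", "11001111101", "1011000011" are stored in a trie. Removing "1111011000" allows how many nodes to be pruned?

A node on "1111011000"'s path can go only if nothing else ends at it or branches off below it.
The suffix "11000" (5 nodes) is used only by "1111011000"; the node for "11110" still has the child "0", so pruning stops there.
Nodes removed: 5

5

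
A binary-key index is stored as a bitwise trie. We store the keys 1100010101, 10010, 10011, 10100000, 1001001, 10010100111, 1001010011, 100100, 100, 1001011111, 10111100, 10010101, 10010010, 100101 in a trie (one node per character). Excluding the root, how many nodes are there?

Trie structure (* marks end of a word):
(root)
└─ 1
   ├─ 0
   │  ├─ 0 *
   │  │  └─ 1
   │  │     ├─ 0 *
   │  │     │  ├─ 0 *
   │  │     │  │  └─ 1 *
   │  │     │  │     └─ 0 *
   │  │     │  └─ 1 *
   │  │     │     ├─ 0
   │  │     │     │  ├─ 0
   │  │     │     │  │  └─ 1
   │  │     │     │  │     └─ 1 *
   │  │     │     │  │        └─ 1 *
   │  │     │     │  └─ 1 *
   │  │     │     └─ 1
   │  │     │        └─ 1
   │  │     │           └─ 1
   │  │     │              └─ 1 *
   │  │     └─ 1 *
   │  └─ 1
   │     ├─ 0
   │     │  └─ 0
   │     │     └─ 0
   │     │        └─ 0
   │     │           └─ 0 *
   │     └─ 1
   │        └─ 1
   │           └─ 1
   │              └─ 0
   │                 └─ 0 *
   └─ 1
      └─ 0
         └─ 0
            └─ 0
               └─ 1
                  └─ 0
                     └─ 1
                        └─ 0
                           └─ 1 *
Counting every labelled node above: 40.

40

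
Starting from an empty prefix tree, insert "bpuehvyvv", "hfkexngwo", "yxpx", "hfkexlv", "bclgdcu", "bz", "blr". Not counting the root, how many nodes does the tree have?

Count nodes per top-level branch (shared prefixes stored once):
  'b'-branch (bclgdcu, blr, bpuehvyvv, bz): 18 nodes
  'h'-branch (hfkexlv, hfkexngwo): 11 nodes
  'y'-branch (yxpx): 4 nodes
Sum: 33

33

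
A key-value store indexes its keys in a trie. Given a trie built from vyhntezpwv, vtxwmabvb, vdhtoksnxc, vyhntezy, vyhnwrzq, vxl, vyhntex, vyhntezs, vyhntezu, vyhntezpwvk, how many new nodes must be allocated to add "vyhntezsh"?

The longest prefix of "vyhntezsh" already in the trie is "vyhntezs" (length 8).
So 9 − 8 = 1 new nodes.

1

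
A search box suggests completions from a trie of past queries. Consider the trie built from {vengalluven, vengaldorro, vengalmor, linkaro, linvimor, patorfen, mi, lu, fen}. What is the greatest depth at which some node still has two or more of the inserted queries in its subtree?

6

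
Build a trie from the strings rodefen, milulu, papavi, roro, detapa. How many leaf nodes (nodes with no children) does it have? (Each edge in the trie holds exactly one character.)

5

A leaf is a node with no children — equivalently, the end of a word that is not a proper prefix of any other stored word.
Those words: "detapa", "milulu", "papavi", "rodefen", "roro"
Leaf count: 5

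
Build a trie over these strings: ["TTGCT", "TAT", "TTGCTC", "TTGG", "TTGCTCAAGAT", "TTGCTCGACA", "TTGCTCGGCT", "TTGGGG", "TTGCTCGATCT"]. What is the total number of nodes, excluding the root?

26

Trie structure (* marks end of a word):
(root)
└─ T
   ├─ A
   │  └─ T *
   └─ T
      └─ G
         ├─ C
         │  └─ T *
         │     └─ C *
         │        ├─ A
         │        │  └─ A
         │        │     └─ G
         │        │        └─ A
         │        │           └─ T *
         │        └─ G
         │           ├─ A
         │           │  ├─ C
         │           │  │  └─ A *
         │           │  └─ T
         │           │     └─ C
         │           │        └─ T *
         │           └─ G
         │              └─ C
         │                 └─ T *
         └─ G *
            └─ G
               └─ G *
Counting every labelled node above: 26.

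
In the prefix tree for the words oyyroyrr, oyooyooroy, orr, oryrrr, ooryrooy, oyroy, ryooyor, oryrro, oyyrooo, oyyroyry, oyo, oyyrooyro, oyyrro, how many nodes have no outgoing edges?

12

Leaves are exactly the stored words that no other stored word extends.
Those words: "ooryrooy", "orr", "oryrro", "oryrrr", "oyooyooroy", "oyroy", "oyyrooo", "oyyrooyro", "oyyroyrr", "oyyroyry", "oyyrro", "ryooyor"
Leaf count: 12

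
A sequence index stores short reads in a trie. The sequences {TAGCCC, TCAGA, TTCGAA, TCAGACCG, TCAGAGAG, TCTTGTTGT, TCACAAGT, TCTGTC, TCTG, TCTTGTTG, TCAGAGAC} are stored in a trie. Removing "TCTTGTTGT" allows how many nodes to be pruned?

After clearing the end-marker at "TCTTGTTGT", prune upward until reaching a node still needed by another word.
The suffix "T" (1 node) is used only by "TCTTGTTGT"; "TCTTGTTG" is itself a stored word, so pruning stops there.
Nodes removed: 1

1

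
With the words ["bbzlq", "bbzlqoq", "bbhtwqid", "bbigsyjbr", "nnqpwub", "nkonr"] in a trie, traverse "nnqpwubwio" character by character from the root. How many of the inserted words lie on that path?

1

Traverse "nnqpwubwio" character by character; count nodes along the way that are marked as word ends.
Prefixes of the query that are stored words: "nnqpwub"
Count: 1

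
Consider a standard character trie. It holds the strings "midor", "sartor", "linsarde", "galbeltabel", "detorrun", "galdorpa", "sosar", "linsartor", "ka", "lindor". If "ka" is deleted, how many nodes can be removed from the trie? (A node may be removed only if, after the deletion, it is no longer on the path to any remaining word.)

2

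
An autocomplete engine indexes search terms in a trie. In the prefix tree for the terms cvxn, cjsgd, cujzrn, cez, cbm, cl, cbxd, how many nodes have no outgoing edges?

Leaves are exactly the stored words that no other stored word extends.
Those words: "cbm", "cbxd", "cez", "cjsgd", "cl", "cujzrn", "cvxn"
Leaf count: 7

7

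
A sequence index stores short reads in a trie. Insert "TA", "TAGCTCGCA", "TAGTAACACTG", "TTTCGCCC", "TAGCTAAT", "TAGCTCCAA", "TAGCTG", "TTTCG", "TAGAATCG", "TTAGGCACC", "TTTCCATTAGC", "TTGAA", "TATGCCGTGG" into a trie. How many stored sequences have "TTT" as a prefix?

3

Filter for entries beginning with "TTT":
Words under "TTT": TTTCCATTAGC, TTTCG, TTTCGCCC
Count: 3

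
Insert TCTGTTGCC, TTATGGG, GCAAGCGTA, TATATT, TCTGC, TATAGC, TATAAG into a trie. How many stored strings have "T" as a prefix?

6

Traverse to the node for "T", then collect every word in that subtree.
Matches: "TATAAG", "TATAGC", "TATATT", "TCTGC", "TCTGTTGCC", "TTATGGG"
Count: 6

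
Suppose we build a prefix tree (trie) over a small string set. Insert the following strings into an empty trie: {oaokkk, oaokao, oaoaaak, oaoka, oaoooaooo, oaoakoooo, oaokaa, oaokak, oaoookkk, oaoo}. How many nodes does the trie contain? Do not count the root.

For each word, the new-node count is its length minus the longest prefix already in the trie:
  "oaokkk" → 6 new (o, a, o, k, k, k)
  "oaokao" → prefix "oaok" already present; 2 new (a, o)
  "oaoaaak" → prefix "oao" already present; 4 new (a, a, a, k)
  "oaoka" → prefix "oaoka" already present; 0 new (none)
  "oaoooaooo" → prefix "oao" already present; 6 new (o, o, a, o, o, o)
  "oaoakoooo" → prefix "oaoa" already present; 5 new (k, o, o, o, o)
  "oaokaa" → prefix "oaoka" already present; 1 new (a)
  "oaokak" → prefix "oaoka" already present; 1 new (k)
  "oaoookkk" → prefix "oaooo" already present; 3 new (k, k, k)
  "oaoo" → prefix "oaoo" already present; 0 new (none)
Total nodes = 6 + 2 + 4 + 0 + 6 + 5 + 1 + 1 + 3 + 0 = 28

28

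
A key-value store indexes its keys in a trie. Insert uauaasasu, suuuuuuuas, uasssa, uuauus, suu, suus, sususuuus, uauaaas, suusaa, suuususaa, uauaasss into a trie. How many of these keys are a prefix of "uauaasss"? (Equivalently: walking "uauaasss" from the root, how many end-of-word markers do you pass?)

1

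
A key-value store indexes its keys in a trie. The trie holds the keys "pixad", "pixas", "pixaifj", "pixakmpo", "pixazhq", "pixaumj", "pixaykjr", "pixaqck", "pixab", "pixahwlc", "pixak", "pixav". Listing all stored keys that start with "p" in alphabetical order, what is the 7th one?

pixaqck

Filter for "p…" and sort: "pixab", "pixad", "pixahwlc", "pixaifj", "pixak", "pixakmpo", "pixaqck", "pixas", "pixaumj", "pixav", "pixaykjr", "pixazhq"
Position 7: pixaqck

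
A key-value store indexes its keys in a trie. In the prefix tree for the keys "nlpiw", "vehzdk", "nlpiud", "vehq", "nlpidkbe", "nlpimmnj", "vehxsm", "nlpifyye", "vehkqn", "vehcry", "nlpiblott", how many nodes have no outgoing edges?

Leaves are exactly the stored words that no other stored word extends.
Those words: "nlpiblott", "nlpidkbe", "nlpifyye", "nlpimmnj", "nlpiud", "nlpiw", "vehcry", "vehkqn", "vehq", "vehxsm", "vehzdk"
Leaf count: 11

11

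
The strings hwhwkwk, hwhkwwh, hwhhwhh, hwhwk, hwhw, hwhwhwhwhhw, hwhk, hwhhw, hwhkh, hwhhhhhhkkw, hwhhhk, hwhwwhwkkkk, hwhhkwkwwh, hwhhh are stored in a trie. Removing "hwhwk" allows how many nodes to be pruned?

0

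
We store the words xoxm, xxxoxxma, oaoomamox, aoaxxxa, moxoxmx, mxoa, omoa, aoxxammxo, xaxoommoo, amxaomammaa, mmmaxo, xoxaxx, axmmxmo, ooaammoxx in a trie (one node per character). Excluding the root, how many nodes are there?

87

Count nodes per top-level branch (shared prefixes stored once):
  'a'-branch (amxaomammaa, aoaxxxa, aoxxammxo, axmmxmo): 30 nodes
  'm'-branch (mmmaxo, moxoxmx, mxoa): 15 nodes
  'o'-branch (oaoomamox, omoa, ooaammoxx): 20 nodes
  'x'-branch (xaxoommoo, xoxaxx, xoxm, xxxoxxma): 22 nodes
Sum: 87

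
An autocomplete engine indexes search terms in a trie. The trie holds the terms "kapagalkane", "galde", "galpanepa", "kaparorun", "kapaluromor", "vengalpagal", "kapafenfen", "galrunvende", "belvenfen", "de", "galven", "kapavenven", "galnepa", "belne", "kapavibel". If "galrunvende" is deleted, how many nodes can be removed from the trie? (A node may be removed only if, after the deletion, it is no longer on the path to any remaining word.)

After clearing the end-marker at "galrunvende", prune upward until reaching a node still needed by another word.
The suffix "runvende" (8 nodes) is used only by "galrunvende"; the node for "gal" still has the child "d", so pruning stops there.
Nodes removed: 8

8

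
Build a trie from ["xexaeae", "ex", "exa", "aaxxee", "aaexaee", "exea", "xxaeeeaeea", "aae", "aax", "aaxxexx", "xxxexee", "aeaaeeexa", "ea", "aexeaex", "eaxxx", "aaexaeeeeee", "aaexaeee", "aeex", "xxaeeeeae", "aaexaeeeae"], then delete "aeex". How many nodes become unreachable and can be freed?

Walk "aeex" from the leaf back toward the root, removing each node that no remaining word uses.
The suffix "ex" (2 nodes) is used only by "aeex"; the node for "ae" still has the child "a", so pruning stops there.
Nodes removed: 2

2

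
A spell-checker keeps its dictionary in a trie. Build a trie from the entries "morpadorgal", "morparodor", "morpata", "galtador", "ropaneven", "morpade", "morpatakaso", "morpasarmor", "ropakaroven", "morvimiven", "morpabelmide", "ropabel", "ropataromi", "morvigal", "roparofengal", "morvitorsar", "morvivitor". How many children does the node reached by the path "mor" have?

2

The children of the "mor" node are the distinct next characters among strings starting with "mor".
Distinct next characters after "mor": p, v.
That node has 2 child edges.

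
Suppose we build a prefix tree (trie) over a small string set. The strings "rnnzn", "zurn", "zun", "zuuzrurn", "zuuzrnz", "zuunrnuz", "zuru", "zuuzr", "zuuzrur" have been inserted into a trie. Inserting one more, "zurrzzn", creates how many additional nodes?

4

Walking "zurrzzn" from the root, the first 3 characters ("zur") follow existing edges; "r" is the first miss.
New nodes needed: |"zurrzzn"| − 3 = 7 − 3 = 4.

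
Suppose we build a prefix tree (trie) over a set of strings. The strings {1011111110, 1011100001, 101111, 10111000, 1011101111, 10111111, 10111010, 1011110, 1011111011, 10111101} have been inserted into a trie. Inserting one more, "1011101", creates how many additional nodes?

0

Every character of "1011101" already lies on an existing path (it is a prefix of some stored word).
No new nodes are needed: 0.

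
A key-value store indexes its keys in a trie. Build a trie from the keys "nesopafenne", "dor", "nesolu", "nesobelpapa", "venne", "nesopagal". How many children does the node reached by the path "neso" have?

3

Follow the path "neso" to its node, then look at its outgoing edges.
Distinct next characters after "neso": b, l, p.
That node has 3 child edges.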